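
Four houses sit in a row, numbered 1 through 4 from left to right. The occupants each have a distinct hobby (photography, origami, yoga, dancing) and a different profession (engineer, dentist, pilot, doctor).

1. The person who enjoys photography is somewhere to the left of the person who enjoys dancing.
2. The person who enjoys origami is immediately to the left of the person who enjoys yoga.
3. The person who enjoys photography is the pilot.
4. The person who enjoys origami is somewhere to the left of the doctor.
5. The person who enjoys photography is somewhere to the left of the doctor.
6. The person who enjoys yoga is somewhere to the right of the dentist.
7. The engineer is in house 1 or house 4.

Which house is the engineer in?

The engineer is narrowed to house 1 or 4; consider each.
Placing it in house 1 leads to a contradiction, so it's in house 4.
That leaves dancing as the hobby for house 4.
House 3 profession: only doctor fits.
House 3 hobby: only yoga fits.
Clue 2: the person who enjoys origami is in house 2.
The only hobby still possible for house 1 is photography.
By clue 3, the pilot is in house 1.
That leaves dentist as the profession for house 2.
So: house 1 = photography/pilot, house 2 = origami/dentist, house 3 = yoga/doctor, house 4 = dancing/engineer.

4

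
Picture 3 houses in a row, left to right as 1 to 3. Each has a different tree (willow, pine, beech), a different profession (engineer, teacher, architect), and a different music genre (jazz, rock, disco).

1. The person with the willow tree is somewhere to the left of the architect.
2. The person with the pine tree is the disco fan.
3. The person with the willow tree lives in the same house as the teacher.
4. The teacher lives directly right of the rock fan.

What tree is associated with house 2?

willow

Clue 4 places the teacher in house 2.
The rock fan is in house 1 (clue 4).
The only profession still possible for house 1 is engineer.
That leaves architect as the profession for house 3.
The person with the willow tree is in house 2 (clue 3).
That leaves beech as the tree for house 1.
That leaves pine as the tree for house 3.
Clue 2 places the disco fan in house 3.
That leaves jazz as the music genre for house 2.
So: house 1 = beech/engineer/rock, house 2 = willow/teacher/jazz, house 3 = pine/architect/disco.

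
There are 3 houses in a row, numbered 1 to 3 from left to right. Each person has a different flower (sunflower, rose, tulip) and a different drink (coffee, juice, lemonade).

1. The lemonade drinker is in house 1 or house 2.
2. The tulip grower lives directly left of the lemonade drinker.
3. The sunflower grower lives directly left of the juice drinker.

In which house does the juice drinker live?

By clue 2, the tulip grower is in house 1.
By clue 2, the lemonade drinker is in house 2.
So house 3 gets rose for flower.
The only drink still possible for house 1 is coffee.
The only drink still possible for house 3 is juice.
House 2's flower must be sunflower (nothing else left).
So: house 1 = tulip/coffee, house 2 = sunflower/lemonade, house 3 = rose/juice.

3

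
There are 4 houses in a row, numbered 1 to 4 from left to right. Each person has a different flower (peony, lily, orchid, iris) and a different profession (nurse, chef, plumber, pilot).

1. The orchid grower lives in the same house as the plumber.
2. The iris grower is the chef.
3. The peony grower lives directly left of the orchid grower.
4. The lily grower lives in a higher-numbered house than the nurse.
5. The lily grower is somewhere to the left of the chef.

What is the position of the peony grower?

1

So house 1 gets peony for flower.
The orchid grower is in house 2 (clue 3).
That leaves iris as the flower for house 4.
The plumber is in house 2 (clue 1).
By clue 2, the chef is in house 4.
House 3 flower: only lily fits.
So house 3 gets pilot for profession.
House 1 profession: only nurse fits.
So: house 1 = peony/nurse, house 2 = orchid/plumber, house 3 = lily/pilot, house 4 = iris/chef.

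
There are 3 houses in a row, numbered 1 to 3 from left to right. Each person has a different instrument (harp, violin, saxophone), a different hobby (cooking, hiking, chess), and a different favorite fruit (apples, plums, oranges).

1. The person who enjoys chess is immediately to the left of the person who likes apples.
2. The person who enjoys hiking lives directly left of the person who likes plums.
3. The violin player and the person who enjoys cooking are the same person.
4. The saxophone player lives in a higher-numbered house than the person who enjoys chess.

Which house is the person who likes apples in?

2

House 3's hobby must be cooking (nothing else left).
That leaves oranges as the favorite fruit for house 1.
The violin player is in house 3 (clue 3).
That leaves harp as the instrument for house 1.
House 2 instrument: only saxophone fits.
Clue 4: the person who enjoys chess is in house 1.
So house 2 gets hiking for hobby.
The person who likes apples is in house 2 (clue 1).
From clue 2, the person who likes plums must be in house 3.
So: house 1 = harp/chess/oranges, house 2 = saxophone/hiking/apples, house 3 = violin/cooking/plums.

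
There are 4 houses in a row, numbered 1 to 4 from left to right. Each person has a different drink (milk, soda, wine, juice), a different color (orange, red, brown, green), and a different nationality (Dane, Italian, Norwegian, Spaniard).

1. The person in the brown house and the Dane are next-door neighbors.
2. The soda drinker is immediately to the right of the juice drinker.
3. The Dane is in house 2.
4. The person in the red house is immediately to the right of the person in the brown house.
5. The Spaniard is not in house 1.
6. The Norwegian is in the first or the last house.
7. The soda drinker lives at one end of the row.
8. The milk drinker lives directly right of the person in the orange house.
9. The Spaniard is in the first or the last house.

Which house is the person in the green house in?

2

By clue 3, the Dane is in house 2.
Clue 7 places the soda drinker in house 4.
Clue 9 places the Spaniard in house 4.
So house 3 gets Italian for nationality.
By clue 2, the juice drinker is in house 3.
So house 1 gets wine for drink.
House 2 drink: only milk fits.
House 1 nationality: only Norwegian fits.
Clue 8 places the person in the orange house in house 1.
House 3's color must be brown (nothing else left).
Clue 4 places the person in the red house in house 4.
The only color still possible for house 2 is green.
So: house 1 = wine/orange/Norwegian, house 2 = milk/green/Dane, house 3 = juice/brown/Italian, house 4 = soda/red/Spaniard.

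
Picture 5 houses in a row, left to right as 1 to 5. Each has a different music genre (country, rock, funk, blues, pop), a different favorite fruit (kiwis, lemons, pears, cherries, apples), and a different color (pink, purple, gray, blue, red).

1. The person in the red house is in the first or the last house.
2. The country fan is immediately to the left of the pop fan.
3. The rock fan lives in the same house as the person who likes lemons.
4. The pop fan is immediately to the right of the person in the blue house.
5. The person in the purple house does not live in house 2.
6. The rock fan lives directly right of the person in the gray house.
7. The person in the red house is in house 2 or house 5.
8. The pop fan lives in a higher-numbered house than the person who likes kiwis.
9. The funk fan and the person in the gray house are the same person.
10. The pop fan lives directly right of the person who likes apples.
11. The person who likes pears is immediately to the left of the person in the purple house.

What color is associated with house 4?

By clue 7, the person in the red house is in house 5.
The person who likes pears is narrowed to house 2 or 3; consider each.
Placing it in house 3 leads to a contradiction, so it's in house 2.
Clue 11 places the person in the purple house in house 3.
The country fan is narrowed to house 1 or 4; consider each.
Placing it in house 1 leads to a contradiction, so it's in house 4.
From clue 2, the pop fan must be in house 5.
The person in the blue house is in house 4 (clue 4).
Clue 10: the person who likes apples is in house 4.
House 1's music genre must be blues (nothing else left).
House 2's music genre must be funk (nothing else left).
House 3 music genre: only rock fits.
The only color still possible for house 1 is pink.
The only color still possible for house 2 is gray.
Clue 3 places the person who likes lemons in house 3.
So house 5 gets cherries for favorite fruit.
So house 1 gets kiwis for favorite fruit.
So: house 1 = blues/kiwis/pink, house 2 = funk/pears/gray, house 3 = rock/lemons/purple, house 4 = country/apples/blue, house 5 = pop/cherries/red.

blue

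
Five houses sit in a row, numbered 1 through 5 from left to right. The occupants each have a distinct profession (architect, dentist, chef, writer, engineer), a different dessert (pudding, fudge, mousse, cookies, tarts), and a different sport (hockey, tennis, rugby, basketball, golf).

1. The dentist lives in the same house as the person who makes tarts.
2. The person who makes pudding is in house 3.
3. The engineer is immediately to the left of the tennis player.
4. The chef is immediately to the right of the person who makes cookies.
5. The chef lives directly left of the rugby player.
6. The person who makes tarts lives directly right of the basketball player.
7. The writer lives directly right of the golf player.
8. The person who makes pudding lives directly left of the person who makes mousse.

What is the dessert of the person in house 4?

mousse

From clue 2, the person who makes pudding must be in house 3.
By clue 8, the person who makes mousse is in house 4.
The chef is narrowed to house 2 or 3; consider each.
Placing it in house 3 leads to a contradiction, so it's in house 2.
The person who makes cookies is in house 1 (clue 4).
Clue 5 places the rugby player in house 3.
By clue 1, the person who makes tarts is in house 5.
Clue 6 places the basketball player in house 4.
House 3's profession must be writer (nothing else left).
House 5 profession: only dentist fits.
That leaves fudge as the dessert for house 2.
House 1 sport: only hockey fits.
House 2's sport must be golf (nothing else left).
So house 5 gets tennis for sport.
Clue 3: the engineer is in house 4.
House 1 profession: only architect fits.
So: house 1 = architect/cookies/hockey, house 2 = chef/fudge/golf, house 3 = writer/pudding/rugby, house 4 = engineer/mousse/basketball, house 5 = dentist/tarts/tennis.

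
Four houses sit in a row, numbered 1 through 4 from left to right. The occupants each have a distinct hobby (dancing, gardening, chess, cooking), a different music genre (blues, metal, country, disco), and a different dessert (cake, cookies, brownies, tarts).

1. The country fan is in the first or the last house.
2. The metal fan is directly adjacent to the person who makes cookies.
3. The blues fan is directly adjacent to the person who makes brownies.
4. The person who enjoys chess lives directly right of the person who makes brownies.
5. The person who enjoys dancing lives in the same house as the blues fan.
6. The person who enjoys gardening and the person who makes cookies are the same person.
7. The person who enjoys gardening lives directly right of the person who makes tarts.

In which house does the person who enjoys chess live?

The country fan is narrowed to house 1 or 4; consider each.
Placing it in house 1 leads to a contradiction, so it's in house 4.
The person who enjoys chess is narrowed to house 2 or 3 or 4; consider each.
Placing it in house 2 and house 4 leads to a contradiction, so it's in house 3.
By clue 4, the person who makes brownies is in house 2.
The person who enjoys dancing is in house 1 (clue 5).
Clue 5 places the blues fan in house 1.
The person who enjoys gardening is in house 4 (clue 6).
Clue 6: the person who makes cookies is in house 4.
Clue 7: the person who makes tarts is in house 3.
That leaves cooking as the hobby for house 2.
The only dessert still possible for house 1 is cake.
From clue 2, the metal fan must be in house 3.
House 2's music genre must be disco (nothing else left).
So: house 1 = dancing/blues/cake, house 2 = cooking/disco/brownies, house 3 = chess/metal/tarts, house 4 = gardening/country/cookies.

3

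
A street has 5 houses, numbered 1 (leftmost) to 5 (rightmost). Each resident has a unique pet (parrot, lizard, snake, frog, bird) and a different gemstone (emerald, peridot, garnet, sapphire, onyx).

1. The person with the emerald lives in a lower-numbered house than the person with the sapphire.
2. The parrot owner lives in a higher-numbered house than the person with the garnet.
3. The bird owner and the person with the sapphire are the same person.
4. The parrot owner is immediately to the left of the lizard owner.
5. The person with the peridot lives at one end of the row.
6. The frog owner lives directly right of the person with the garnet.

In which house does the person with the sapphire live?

The only pet still possible for house 1 is snake.
The person with the peridot is narrowed to house 1 or 5; consider each.
Placing it in house 1 leads to a contradiction, so it's in house 5.
That leaves lizard as the pet for house 5.
Clue 4 places the parrot owner in house 4.
So house 4 gets onyx for gemstone.
The only gemstone still possible for house 3 is sapphire.
By clue 3, the bird owner is in house 3.
House 2's pet must be frog (nothing else left).
Clue 6 places the person with the garnet in house 1.
House 2 gemstone: only emerald fits.
So: house 1 = snake/garnet, house 2 = frog/emerald, house 3 = bird/sapphire, house 4 = parrot/onyx, house 5 = lizard/peridot.

3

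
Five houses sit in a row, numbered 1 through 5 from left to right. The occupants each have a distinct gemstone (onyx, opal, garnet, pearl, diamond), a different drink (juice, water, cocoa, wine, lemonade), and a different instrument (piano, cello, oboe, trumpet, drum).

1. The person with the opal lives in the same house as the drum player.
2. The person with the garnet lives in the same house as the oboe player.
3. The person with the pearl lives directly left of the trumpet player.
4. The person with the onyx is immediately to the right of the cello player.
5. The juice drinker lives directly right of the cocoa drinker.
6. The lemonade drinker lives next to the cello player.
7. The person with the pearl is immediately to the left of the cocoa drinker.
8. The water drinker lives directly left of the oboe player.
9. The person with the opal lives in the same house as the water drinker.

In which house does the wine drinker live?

3

The person with the pearl is narrowed to house 1 or 2 or 3; consider each.
Placing it in house 1 and house 2 leads to a contradiction, so it's in house 3.
By clue 3, the trumpet player is in house 4.
Clue 7: the cocoa drinker is in house 4.
The juice drinker is in house 5 (clue 5).
Clue 6: the lemonade drinker is in house 2.
By clue 8, the water drinker is in house 1.
From clue 8, the oboe player must be in house 2.
Clue 9 places the person with the opal in house 1.
That leaves wine as the drink for house 3.
House 1 instrument: only drum fits.
That leaves piano as the instrument for house 5.
By clue 2, the person with the garnet is in house 2.
From clue 4, the person with the onyx must be in house 4.
So house 5 gets diamond for gemstone.
House 3 instrument: only cello fits.
So: house 1 = opal/water/drum, house 2 = garnet/lemonade/oboe, house 3 = pearl/wine/cello, house 4 = onyx/cocoa/trumpet, house 5 = diamond/juice/piano.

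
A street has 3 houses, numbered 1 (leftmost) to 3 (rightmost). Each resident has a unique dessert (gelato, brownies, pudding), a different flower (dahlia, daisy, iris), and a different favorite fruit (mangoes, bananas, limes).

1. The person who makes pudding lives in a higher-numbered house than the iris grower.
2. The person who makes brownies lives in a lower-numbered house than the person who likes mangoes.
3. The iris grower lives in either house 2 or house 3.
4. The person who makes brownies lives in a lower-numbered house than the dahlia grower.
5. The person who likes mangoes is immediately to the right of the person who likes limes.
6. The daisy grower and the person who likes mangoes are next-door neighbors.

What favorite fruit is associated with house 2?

The iris grower is in house 2 (clue 3).
That leaves daisy as the flower for house 1.
The only flower still possible for house 3 is dahlia.
Clue 1 places the person who makes pudding in house 3.
The person who likes mangoes is in house 2 (clue 6).
House 1's favorite fruit must be limes (nothing else left).
House 3 favorite fruit: only bananas fits.
By clue 2, the person who makes brownies is in house 1.
So house 2 gets gelato for dessert.
So: house 1 = brownies/daisy/limes, house 2 = gelato/iris/mangoes, house 3 = pudding/dahlia/bananas.

mangoes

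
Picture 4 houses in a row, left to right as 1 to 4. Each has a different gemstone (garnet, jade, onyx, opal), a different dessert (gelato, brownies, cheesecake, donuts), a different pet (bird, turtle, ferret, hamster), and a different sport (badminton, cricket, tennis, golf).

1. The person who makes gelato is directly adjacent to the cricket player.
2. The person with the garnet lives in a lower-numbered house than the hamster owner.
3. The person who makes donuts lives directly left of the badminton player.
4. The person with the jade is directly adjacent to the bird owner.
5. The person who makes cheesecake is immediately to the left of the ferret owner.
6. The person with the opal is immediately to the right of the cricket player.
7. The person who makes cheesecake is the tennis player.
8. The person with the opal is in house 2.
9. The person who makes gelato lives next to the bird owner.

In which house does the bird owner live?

By clue 8, the person with the opal is in house 2.
From clue 6, the cricket player must be in house 1.
The only pet still possible for house 1 is turtle.
Clue 1: the person who makes gelato is in house 2.
Clue 9: the bird owner is in house 3.
House 1 dessert: only donuts fits.
So house 3 gets cheesecake for dessert.
The only dessert still possible for house 4 is brownies.
Clue 3: the badminton player is in house 2.
The person with the jade is in house 4 (clue 4).
The ferret owner is in house 4 (clue 5).
Clue 7 places the tennis player in house 3.
House 2's pet must be hamster (nothing else left).
That leaves golf as the sport for house 4.
By clue 2, the person with the garnet is in house 1.
House 3's gemstone must be onyx (nothing else left).
So: house 1 = garnet/donuts/turtle/cricket, house 2 = opal/gelato/hamster/badminton, house 3 = onyx/cheesecake/bird/tennis, house 4 = jade/brownies/ferret/golf.

3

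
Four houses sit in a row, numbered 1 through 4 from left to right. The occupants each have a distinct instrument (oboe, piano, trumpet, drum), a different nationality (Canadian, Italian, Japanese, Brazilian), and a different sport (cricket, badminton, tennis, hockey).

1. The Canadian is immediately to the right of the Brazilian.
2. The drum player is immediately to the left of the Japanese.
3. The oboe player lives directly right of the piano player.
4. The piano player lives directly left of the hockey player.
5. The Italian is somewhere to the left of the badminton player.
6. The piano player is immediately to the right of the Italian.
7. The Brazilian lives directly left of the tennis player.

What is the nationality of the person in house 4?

That leaves cricket as the sport for house 1.
The oboe player is narrowed to house 3 or 4; consider each.
Placing it in house 4 leads to a contradiction, so it's in house 3.
From clue 3, the piano player must be in house 2.
The hockey player is in house 3 (clue 4).
Clue 6: the Italian is in house 1.
The only instrument still possible for house 1 is drum.
That leaves trumpet as the instrument for house 4.
Clue 2 places the Japanese in house 2.
Clue 7 places the Brazilian in house 3.
The tennis player is in house 4 (clue 7).
House 4 nationality: only Canadian fits.
House 2 sport: only badminton fits.
So: house 1 = drum/Italian/cricket, house 2 = piano/Japanese/badminton, house 3 = oboe/Brazilian/hockey, house 4 = trumpet/Canadian/tennis.

Canadian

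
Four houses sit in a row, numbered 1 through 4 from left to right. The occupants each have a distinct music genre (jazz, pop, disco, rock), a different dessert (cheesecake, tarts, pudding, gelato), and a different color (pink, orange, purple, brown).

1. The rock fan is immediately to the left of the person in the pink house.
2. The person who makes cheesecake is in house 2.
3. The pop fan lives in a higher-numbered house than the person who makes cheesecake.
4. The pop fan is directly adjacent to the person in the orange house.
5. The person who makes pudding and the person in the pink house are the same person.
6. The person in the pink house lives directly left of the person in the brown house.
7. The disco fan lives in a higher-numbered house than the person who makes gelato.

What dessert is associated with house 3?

The person who makes cheesecake is in house 2 (clue 2).
The only color still possible for house 1 is purple.
Clue 5: the person who makes pudding is in house 3.
From clue 5, the person in the pink house must be in house 3.
Clue 6: the person in the brown house is in house 4.
The only dessert still possible for house 1 is gelato.
The only dessert still possible for house 4 is tarts.
House 2 color: only orange fits.
The rock fan is in house 2 (clue 1).
The pop fan is in house 3 (clue 4).
House 1 music genre: only jazz fits.
So house 4 gets disco for music genre.
So: house 1 = jazz/gelato/purple, house 2 = rock/cheesecake/orange, house 3 = pop/pudding/pink, house 4 = disco/tarts/brown.

pudding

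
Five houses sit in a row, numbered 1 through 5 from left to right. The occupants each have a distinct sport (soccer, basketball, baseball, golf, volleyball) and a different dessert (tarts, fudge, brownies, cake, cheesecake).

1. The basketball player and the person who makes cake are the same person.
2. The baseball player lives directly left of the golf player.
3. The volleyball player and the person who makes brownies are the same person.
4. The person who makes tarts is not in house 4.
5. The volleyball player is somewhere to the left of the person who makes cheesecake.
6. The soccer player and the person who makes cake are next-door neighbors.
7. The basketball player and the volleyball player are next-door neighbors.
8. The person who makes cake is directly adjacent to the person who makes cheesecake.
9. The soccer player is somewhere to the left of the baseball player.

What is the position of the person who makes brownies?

House 5's sport must be golf (nothing else left).
The baseball player is in house 4 (clue 2).
The basketball player is narrowed to house 1 or 2 or 3; consider each.
Placing it in house 1 and house 3 leads to a contradiction, so it's in house 2.
From clue 1, the person who makes cake must be in house 2.
Clue 8: the person who makes cheesecake is in house 3.
So house 4 gets fudge for dessert.
House 5's dessert must be tarts (nothing else left).
The volleyball player is in house 1 (clue 3).
That leaves soccer as the sport for house 3.
House 1 dessert: only brownies fits.
So: house 1 = volleyball/brownies, house 2 = basketball/cake, house 3 = soccer/cheesecake, house 4 = baseball/fudge, house 5 = golf/tarts.

1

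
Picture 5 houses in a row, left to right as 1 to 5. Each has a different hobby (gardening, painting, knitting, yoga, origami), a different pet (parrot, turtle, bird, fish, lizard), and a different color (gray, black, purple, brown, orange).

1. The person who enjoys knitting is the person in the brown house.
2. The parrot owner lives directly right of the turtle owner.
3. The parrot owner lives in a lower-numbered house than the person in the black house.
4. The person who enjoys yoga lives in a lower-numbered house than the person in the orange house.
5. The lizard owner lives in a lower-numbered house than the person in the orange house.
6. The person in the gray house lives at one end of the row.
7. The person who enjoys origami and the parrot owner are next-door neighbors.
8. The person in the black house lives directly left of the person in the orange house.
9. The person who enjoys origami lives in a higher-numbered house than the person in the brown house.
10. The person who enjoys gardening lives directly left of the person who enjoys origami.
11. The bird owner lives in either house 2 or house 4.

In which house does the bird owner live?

4

That leaves fish as the pet for house 5.
House 5 hobby: only painting fits.
The bird owner is narrowed to house 2 or 4; consider each.
Placing it in house 2 leads to a contradiction, so it's in house 4.
The parrot owner is narrowed to house 2 or 3; consider each.
Placing it in house 2 leads to a contradiction, so it's in house 3.
By clue 2, the turtle owner is in house 2.
From clue 3, the person in the black house must be in house 4.
Clue 8 places the person in the orange house in house 5.
House 1 pet: only lizard fits.
House 1 color: only gray fits.
Clue 9 places the person who enjoys origami in house 4.
From clue 10, the person who enjoys gardening must be in house 3.
The only hobby still possible for house 1 is yoga.
That leaves knitting as the hobby for house 2.
Clue 1: the person in the brown house is in house 2.
That leaves purple as the color for house 3.
So: house 1 = yoga/lizard/gray, house 2 = knitting/turtle/brown, house 3 = gardening/parrot/purple, house 4 = origami/bird/black, house 5 = painting/fish/orange.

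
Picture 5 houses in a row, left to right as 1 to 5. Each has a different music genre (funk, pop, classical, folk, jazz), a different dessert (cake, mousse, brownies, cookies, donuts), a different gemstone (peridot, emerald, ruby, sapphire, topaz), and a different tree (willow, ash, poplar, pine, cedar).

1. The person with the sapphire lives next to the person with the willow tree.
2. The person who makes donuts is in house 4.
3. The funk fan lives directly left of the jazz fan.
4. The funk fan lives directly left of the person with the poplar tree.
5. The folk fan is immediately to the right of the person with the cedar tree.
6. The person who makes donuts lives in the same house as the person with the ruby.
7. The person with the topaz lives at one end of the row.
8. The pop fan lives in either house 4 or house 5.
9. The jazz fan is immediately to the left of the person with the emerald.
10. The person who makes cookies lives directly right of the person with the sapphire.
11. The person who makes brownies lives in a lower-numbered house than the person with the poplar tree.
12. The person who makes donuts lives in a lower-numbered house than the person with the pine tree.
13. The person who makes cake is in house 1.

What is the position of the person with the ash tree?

Clue 2 places the person who makes donuts in house 4.
From clue 6, the person with the ruby must be in house 4.
Clue 12: the person with the pine tree is in house 5.
From clue 13, the person who makes cake must be in house 1.
House 5's dessert must be mousse (nothing else left).
Clue 4: the funk fan is in house 3.
Clue 4: the person with the poplar tree is in house 4.
The only music genre still possible for house 1 is classical.
Clue 3 places the jazz fan in house 4.
Clue 9 places the person with the emerald in house 5.
House 2 music genre: only folk fits.
So house 5 gets pop for music genre.
So house 1 gets topaz for gemstone.
House 3's gemstone must be peridot (nothing else left).
The person with the cedar tree is in house 1 (clue 5).
The person who makes cookies is in house 3 (clue 10).
The only dessert still possible for house 2 is brownies.
That leaves sapphire as the gemstone for house 2.
The only tree still possible for house 2 is ash.
The only tree still possible for house 3 is willow.
So: house 1 = classical/cake/topaz/cedar, house 2 = folk/brownies/sapphire/ash, house 3 = funk/cookies/peridot/willow, house 4 = jazz/donuts/ruby/poplar, house 5 = pop/mousse/emerald/pine.

2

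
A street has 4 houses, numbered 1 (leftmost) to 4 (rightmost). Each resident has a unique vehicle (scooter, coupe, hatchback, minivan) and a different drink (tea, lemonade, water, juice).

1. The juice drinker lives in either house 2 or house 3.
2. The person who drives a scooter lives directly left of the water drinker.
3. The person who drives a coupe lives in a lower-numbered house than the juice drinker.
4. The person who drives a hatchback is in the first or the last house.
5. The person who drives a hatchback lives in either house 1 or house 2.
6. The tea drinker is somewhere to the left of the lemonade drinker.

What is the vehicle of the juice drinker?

scooter

Clue 5: the person who drives a hatchback is in house 1.
That leaves minivan as the vehicle for house 4.
House 1's drink must be tea (nothing else left).
Clue 3 places the juice drinker in house 3.
House 2 vehicle: only coupe fits.
So house 3 gets scooter for vehicle.
House 2 drink: only lemonade fits.
House 4 drink: only water fits.
So: house 1 = hatchback/tea, house 2 = coupe/lemonade, house 3 = scooter/juice, house 4 = minivan/water.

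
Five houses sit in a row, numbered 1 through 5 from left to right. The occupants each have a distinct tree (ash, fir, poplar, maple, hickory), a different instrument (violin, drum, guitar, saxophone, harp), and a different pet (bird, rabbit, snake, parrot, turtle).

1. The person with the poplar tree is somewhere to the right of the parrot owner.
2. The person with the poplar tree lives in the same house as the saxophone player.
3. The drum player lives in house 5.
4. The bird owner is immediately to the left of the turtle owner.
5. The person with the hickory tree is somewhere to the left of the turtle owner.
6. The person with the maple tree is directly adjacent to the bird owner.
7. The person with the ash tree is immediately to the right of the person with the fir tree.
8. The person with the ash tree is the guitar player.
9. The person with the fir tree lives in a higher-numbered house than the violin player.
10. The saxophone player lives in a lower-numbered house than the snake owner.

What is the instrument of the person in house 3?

harp

By clue 3, the drum player is in house 5.
House 5 tree: only maple fits.
By clue 6, the bird owner is in house 4.
So house 1 gets hickory for tree.
By clue 4, the turtle owner is in house 5.
By clue 10, the saxophone player is in house 2.
The only pet still possible for house 3 is snake.
Clue 2 places the person with the poplar tree in house 2.
The only tree still possible for house 4 is ash.
So house 1 gets violin for instrument.
Clue 1: the parrot owner is in house 1.
By clue 8, the guitar player is in house 4.
House 3 tree: only fir fits.
The only instrument still possible for house 3 is harp.
So house 2 gets rabbit for pet.
So: house 1 = hickory/violin/parrot, house 2 = poplar/saxophone/rabbit, house 3 = fir/harp/snake, house 4 = ash/guitar/bird, house 5 = maple/drum/turtle.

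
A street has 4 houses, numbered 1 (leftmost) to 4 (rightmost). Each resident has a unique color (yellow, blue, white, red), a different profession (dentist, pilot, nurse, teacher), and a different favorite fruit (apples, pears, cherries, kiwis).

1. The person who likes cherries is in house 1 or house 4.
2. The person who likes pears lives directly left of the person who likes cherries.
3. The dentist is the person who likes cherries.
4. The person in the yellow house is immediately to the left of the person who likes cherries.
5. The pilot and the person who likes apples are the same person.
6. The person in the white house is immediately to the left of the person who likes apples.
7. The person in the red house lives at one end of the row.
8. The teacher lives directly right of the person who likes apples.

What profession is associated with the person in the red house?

From clue 2, the person who likes pears must be in house 3.
By clue 2, the person who likes cherries is in house 4.
By clue 3, the dentist is in house 4.
The person in the yellow house is in house 3 (clue 4).
House 3's profession must be teacher (nothing else left).
So house 1 gets kiwis for favorite fruit.
House 2's favorite fruit must be apples (nothing else left).
By clue 5, the pilot is in house 2.
Clue 6: the person in the white house is in house 1.
House 2 color: only blue fits.
The only color still possible for house 4 is red.
House 1's profession must be nurse (nothing else left).
So: house 1 = white/nurse/kiwis, house 2 = blue/pilot/apples, house 3 = yellow/teacher/pears, house 4 = red/dentist/cherries.

dentist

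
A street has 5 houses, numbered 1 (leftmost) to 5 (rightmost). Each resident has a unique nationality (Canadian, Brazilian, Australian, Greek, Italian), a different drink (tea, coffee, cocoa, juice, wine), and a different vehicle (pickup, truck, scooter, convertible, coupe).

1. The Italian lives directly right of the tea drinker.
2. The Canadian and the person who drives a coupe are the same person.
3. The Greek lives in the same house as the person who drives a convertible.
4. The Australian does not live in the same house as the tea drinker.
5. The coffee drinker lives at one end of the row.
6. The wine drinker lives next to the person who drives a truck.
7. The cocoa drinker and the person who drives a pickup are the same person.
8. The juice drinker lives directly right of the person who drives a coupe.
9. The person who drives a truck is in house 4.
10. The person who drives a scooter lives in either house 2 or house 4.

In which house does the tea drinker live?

4

Clue 9: the person who drives a truck is in house 4.
That leaves scooter as the vehicle for house 2.
The Canadian is narrowed to house 1 or 3; consider each.
Placing it in house 3 leads to a contradiction, so it's in house 1.
The person who drives a coupe is in house 1 (clue 2).
Clue 8: the juice drinker is in house 2.
House 4's drink must be tea (nothing else left).
The Italian is in house 5 (clue 1).
So house 4 gets Brazilian for nationality.
That leaves coffee as the drink for house 1.
By clue 3, the person who drives a convertible is in house 3.
House 2 nationality: only Australian fits.
House 3 nationality: only Greek fits.
So house 5 gets pickup for vehicle.
The cocoa drinker is in house 5 (clue 7).
House 3's drink must be wine (nothing else left).
So: house 1 = Canadian/coffee/coupe, house 2 = Australian/juice/scooter, house 3 = Greek/wine/convertible, house 4 = Brazilian/tea/truck, house 5 = Italian/cocoa/pickup.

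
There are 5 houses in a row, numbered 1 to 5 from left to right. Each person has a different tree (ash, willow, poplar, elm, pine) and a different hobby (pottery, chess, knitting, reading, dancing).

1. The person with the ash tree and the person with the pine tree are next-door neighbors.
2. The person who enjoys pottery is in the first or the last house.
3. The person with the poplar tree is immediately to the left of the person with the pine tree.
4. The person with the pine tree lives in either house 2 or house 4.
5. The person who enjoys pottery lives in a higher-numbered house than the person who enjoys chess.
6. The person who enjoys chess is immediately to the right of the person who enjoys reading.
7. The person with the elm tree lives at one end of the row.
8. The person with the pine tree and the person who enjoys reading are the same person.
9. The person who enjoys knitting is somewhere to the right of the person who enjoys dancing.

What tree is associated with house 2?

pine

By clue 5, the person who enjoys pottery is in house 5.
Clue 8: the person with the pine tree is in house 2.
Clue 8 places the person who enjoys reading in house 2.
So house 1 gets dancing for hobby.
From clue 3, the person with the poplar tree must be in house 1.
From clue 6, the person who enjoys chess must be in house 3.
So house 4 gets willow for tree.
So house 5 gets elm for tree.
That leaves knitting as the hobby for house 4.
House 3 tree: only ash fits.
So: house 1 = poplar/dancing, house 2 = pine/reading, house 3 = ash/chess, house 4 = willow/knitting, house 5 = elm/pottery.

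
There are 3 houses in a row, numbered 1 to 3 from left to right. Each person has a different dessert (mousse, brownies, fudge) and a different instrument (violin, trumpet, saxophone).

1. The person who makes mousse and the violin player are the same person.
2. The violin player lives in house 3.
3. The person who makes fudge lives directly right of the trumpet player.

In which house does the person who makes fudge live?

2

Clue 2 places the violin player in house 3.
Clue 1: the person who makes mousse is in house 3.
That leaves brownies as the dessert for house 1.
House 2 dessert: only fudge fits.
Clue 3: the trumpet player is in house 1.
That leaves saxophone as the instrument for house 2.
So: house 1 = brownies/trumpet, house 2 = fudge/saxophone, house 3 = mousse/violin.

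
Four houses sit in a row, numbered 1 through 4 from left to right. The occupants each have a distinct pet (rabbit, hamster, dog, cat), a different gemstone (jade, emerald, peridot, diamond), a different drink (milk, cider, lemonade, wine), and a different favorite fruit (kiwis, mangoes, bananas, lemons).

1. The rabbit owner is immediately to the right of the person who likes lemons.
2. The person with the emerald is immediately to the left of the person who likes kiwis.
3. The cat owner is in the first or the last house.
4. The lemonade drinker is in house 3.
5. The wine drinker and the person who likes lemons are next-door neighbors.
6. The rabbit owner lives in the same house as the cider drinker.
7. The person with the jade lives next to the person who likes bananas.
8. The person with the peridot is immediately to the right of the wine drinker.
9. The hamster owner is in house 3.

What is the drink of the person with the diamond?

cider

From clue 4, the lemonade drinker must be in house 3.
Clue 9 places the hamster owner in house 3.
Clue 5: the wine drinker is in house 2.
Clue 8 places the person with the peridot in house 3.
House 1 drink: only milk fits.
House 4's drink must be cider (nothing else left).
The rabbit owner is in house 4 (clue 6).
House 1's pet must be cat (nothing else left).
The only pet still possible for house 2 is dog.
So house 4 gets mangoes for favorite fruit.
The person who likes lemons is in house 3 (clue 1).
So house 1 gets bananas for favorite fruit.
The only favorite fruit still possible for house 2 is kiwis.
From clue 2, the person with the emerald must be in house 1.
By clue 7, the person with the jade is in house 2.
House 4's gemstone must be diamond (nothing else left).
So: house 1 = cat/emerald/milk/bananas, house 2 = dog/jade/wine/kiwis, house 3 = hamster/peridot/lemonade/lemons, house 4 = rabbit/diamond/cider/mangoes.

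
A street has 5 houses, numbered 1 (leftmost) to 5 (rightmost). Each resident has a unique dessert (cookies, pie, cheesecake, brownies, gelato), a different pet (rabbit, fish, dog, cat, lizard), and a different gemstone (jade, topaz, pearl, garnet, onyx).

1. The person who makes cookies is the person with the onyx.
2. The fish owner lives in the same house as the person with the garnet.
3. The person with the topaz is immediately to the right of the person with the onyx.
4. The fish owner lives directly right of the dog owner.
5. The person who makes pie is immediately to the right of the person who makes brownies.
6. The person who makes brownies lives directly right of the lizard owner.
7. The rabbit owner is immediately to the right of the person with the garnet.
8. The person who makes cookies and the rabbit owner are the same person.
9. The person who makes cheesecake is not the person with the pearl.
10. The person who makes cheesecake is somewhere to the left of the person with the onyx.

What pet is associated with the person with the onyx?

So house 5 gets cat for pet.
That leaves rabbit as the pet for house 4.
The person with the garnet is in house 3 (clue 7).
The person who makes cookies is in house 4 (clue 8).
So house 4 gets onyx for gemstone.
Clue 2 places the fish owner in house 3.
Clue 4: the dog owner is in house 2.
From clue 5, the person who makes pie must be in house 3.
Clue 5 places the person who makes brownies in house 2.
From clue 6, the lizard owner must be in house 1.
House 5 dessert: only gelato fits.
So house 5 gets topaz for gemstone.
Clue 9 places the person with the pearl in house 2.
The only dessert still possible for house 1 is cheesecake.
So house 1 gets jade for gemstone.
So: house 1 = cheesecake/lizard/jade, house 2 = brownies/dog/pearl, house 3 = pie/fish/garnet, house 4 = cookies/rabbit/onyx, house 5 = gelato/cat/topaz.

rabbit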